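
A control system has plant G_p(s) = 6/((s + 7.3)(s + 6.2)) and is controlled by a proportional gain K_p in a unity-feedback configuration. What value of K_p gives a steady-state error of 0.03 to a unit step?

The loop is type 0, so e_ss(step) = 1/(1 + K_pos) with K_pos = K_p·G_p(0).
G_p(0) = 0.1326. Require 1/(1 + K_p·0.1326) = 0.03, so 1 + 0.1326·K_p = 33.33.
K_p = (33.33 − 1)/0.1326 = 244.

K_p = 244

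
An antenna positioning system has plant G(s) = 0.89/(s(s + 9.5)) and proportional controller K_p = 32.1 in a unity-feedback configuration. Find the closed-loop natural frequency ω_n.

ω_n = 5.34 rad/s

The closed-loop denominator is s(s+9.5) + 32.1·0.89 = s² + 9.5s + 28.57.
Matching s² + 2ζω_n s + ω_n²: ω_n = √28.57 = 5.345 rad/s and 2ζω_n = 9.5, so ζ = 9.5/(2·5.345) = 0.889.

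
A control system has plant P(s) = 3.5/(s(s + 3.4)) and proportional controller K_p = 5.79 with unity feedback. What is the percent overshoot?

27.8%

From 1 + K_pP(s) = 0: s² + 3.4s + 20.27 = 0 ⇒ ω_n = 4.502, ζ = 0.3776.
%OS = 100·exp(−πζ/√(1−ζ²)) = 100·exp(−π·0.3776/√0.8574) = 27.8%.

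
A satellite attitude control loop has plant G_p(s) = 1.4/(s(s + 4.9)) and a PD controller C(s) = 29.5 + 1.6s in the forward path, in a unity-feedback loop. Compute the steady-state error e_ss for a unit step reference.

The open loop C(s)G_p(s) has a pole at the origin (type 1), so the static position error constant is infinite and e_ss = 1/(1+∞) = 0.

0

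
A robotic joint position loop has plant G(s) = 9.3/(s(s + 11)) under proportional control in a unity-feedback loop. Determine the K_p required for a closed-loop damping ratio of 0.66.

Closed-loop characteristic equation: s² + 11s + K_p·9.3 = 0.
So ω_n = √(9.3K_p) and 2ζω_n = 11, giving ζ = 11/(2√(9.3K_p)).
Setting ζ = 0.66: √(9.3K_p) = 11/(2·0.66) = 8.333, so K_p = 69.44/9.3 = 7.47.

K_p = 7.47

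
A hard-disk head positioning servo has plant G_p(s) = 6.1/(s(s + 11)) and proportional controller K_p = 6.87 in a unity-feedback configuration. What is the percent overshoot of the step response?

0.634%

From 1 + K_pG_p(s) = 0: s² + 11s + 41.91 = 0 ⇒ ω_n = 6.474, ζ = 0.8496.
%OS = 100·exp(−πζ/√(1−ζ²)) = 100·exp(−π·0.8496/√0.2782) = 0.634%.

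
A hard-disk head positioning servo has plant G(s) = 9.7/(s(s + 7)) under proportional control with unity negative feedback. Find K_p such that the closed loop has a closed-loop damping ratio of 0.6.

K_p = 3.51

Closed-loop characteristic equation: s² + 7s + K_p·9.7 = 0.
So ω_n = √(9.7K_p) and 2ζω_n = 7, giving ζ = 7/(2√(9.7K_p)).
Setting ζ = 0.6: √(9.7K_p) = 7/(2·0.6) = 5.833, so K_p = 34.03/9.7 = 3.51.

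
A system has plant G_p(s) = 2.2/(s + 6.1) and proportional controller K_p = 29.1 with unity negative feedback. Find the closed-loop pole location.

s = -70.12

Closed-loop transfer function: T(s) = K_p·G_p(s)/(1 + K_p·G_p(s)) = 64.02/(s + 6.1 + 64.02) = 64.02/(s + 70.12).
The closed-loop pole is at s = −70.12.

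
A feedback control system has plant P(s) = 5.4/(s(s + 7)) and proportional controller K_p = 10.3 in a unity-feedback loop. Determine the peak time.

Closed-loop characteristic equation: s² + 7s + 55.62 = 0, so ω_n = 7.458 rad/s and ζ = 7/(2·7.458) = 0.4693.
Damped frequency ω_d = ω_n√(1−ζ²) = 6.586 rad/s, so peak time T_p = π/ω_d = 0.477 s.

T_p = 0.477 s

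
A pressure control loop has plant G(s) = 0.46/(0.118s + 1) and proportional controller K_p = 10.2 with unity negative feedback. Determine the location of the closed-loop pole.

s = -48.24

Closed loop: T(s) = K_p·G/(1+K_p·G) = 4.692/(0.118s + 1 + 4.692), with pole at s = −(1 + 4.692)/0.118 = −48.24.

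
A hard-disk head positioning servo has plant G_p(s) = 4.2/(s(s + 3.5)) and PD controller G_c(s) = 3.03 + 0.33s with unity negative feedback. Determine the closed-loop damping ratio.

ζ = 0.685

Forward path: (3.03 + 0.33s)·4.2/(s(s+3.5)). The closed-loop characteristic equation is s² + (3.5 + 4.2·0.33)s + 4.2·3.03 = 0.
That is s² + 4.886s + 12.73 = 0, so ω_n = 3.567 rad/s and ζ = 4.886/(2·3.567) = 0.6848.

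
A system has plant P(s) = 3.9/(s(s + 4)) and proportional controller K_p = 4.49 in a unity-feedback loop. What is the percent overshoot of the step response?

18.1%

From 1 + K_pP(s) = 0: s² + 4s + 17.51 = 0 ⇒ ω_n = 4.185, ζ = 0.4779.
%OS = 100·exp(−πζ/√(1−ζ²)) = 100·exp(−π·0.4779/√0.7716) = 18.1%.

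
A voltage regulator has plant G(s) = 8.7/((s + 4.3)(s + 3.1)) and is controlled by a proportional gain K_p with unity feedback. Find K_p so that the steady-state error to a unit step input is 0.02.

K_p = 75.1

Steady-state error for a unit step on this type-0 loop is 1/(1 + K_p·G(0)).
G(0) = 0.6527. Require 1/(1 + K_p·0.6527) = 0.02, so 1 + 0.6527·K_p = 50.
K_p = (50 − 1)/0.6527 = 75.1.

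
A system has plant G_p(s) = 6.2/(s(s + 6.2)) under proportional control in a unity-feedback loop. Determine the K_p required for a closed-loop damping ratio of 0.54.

Closed-loop characteristic equation: s² + 6.2s + K_p·6.2 = 0.
So ω_n = √(6.2K_p) and 2ζω_n = 6.2, giving ζ = 6.2/(2√(6.2K_p)).
Setting ζ = 0.54: √(6.2K_p) = 6.2/(2·0.54) = 5.741, so K_p = 32.96/6.2 = 5.32.

K_p = 5.32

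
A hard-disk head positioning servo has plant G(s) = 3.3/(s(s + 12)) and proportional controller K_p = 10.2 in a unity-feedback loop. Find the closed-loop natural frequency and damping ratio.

With unity feedback the closed-loop characteristic equation is s² + 12s + 10.2·3.3 = s² + 12s + 33.66 = 0.
Matching s² + 2ζω_n s + ω_n²: ω_n = √33.66 = 5.802 rad/s and 2ζω_n = 12, so ζ = 12/(2·5.802) = 1.03.

ω_n = 5.8 rad/s, ζ = 1.03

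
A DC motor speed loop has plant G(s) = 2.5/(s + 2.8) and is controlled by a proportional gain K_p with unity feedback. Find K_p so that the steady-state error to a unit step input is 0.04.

Steady-state error for a unit step on this type-0 loop is 1/(1 + K_p·G(0)).
G(0) = 0.8929. Require 1/(1 + K_p·0.8929) = 0.04, so 1 + 0.8929·K_p = 25.
K_p = (25 − 1)/0.8929 = 26.9.

K_p = 26.9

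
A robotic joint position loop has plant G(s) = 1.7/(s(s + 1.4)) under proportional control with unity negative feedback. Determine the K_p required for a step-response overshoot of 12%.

K_p = 0.921

From %OS = 100·exp(−πζ/√(1−ζ²)) = 12%, ζ = −ln(0.12)/√(π²+ln²(0.12)) = 0.5594.
Characteristic equation s² + 1.4s + 1.7K_p = 0 gives ζ = 1.4/(2√(1.7K_p)).
Setting ζ = 0.5594: √(1.7K_p) = 1.4/(2·0.5594) = 1.251, so K_p = 1.566/1.7 = 0.921.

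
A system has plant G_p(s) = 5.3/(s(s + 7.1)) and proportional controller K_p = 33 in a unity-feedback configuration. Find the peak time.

T_p = 0.247 s

From 1 + K_pG_p(s) = 0: s² + 7.1s + 174.9 = 0 ⇒ ω_n = 13.22, ζ = 0.2684.
Damped frequency ω_d = ω_n√(1−ζ²) = 12.74 rad/s, so peak time T_p = π/ω_d = 0.247 s.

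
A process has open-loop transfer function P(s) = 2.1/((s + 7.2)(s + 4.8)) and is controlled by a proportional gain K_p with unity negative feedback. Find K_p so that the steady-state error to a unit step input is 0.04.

The loop is type 0, so e_ss(step) = 1/(1 + K_pos) with K_pos = K_p·P(0).
P(0) = 0.06076. Require 1/(1 + K_p·0.06076) = 0.04, so 1 + 0.06076·K_p = 25.
K_p = (25 − 1)/0.06076 = 395.

K_p = 395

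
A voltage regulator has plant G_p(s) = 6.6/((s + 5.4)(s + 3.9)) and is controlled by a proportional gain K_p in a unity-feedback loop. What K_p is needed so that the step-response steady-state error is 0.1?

The loop is type 0, so e_ss(step) = 1/(1 + K_pos) with K_pos = K_p·G_p(0).
G_p(0) = 0.3134. Require 1/(1 + K_p·0.3134) = 0.1, so 1 + 0.3134·K_p = 10.
K_p = (10 − 1)/0.3134 = 28.7.

K_p = 28.7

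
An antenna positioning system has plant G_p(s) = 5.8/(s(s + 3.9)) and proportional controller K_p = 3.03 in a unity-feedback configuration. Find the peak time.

T_p = 0.847 s

Closed-loop characteristic equation: s² + 3.9s + 17.57 = 0, so ω_n = 4.192 rad/s and ζ = 3.9/(2·4.192) = 0.4652.
Damped frequency ω_d = ω_n√(1−ζ²) = 3.711 rad/s, so peak time T_p = π/ω_d = 0.847 s.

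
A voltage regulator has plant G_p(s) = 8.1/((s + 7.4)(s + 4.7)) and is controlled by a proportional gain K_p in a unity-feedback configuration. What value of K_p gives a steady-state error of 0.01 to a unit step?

K_p = 425

The loop is type 0, so e_ss(step) = 1/(1 + K_pos) with K_pos = K_p·G_p(0).
G_p(0) = 0.2329. Require 1/(1 + K_p·0.2329) = 0.01, so 1 + 0.2329·K_p = 100.
K_p = (100 − 1)/0.2329 = 425.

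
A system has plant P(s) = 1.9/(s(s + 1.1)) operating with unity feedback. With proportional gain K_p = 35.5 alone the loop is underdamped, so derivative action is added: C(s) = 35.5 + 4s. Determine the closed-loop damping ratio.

Forward path: (35.5 + 4s)·1.9/(s(s+1.1)). The closed-loop characteristic equation is s² + (1.1 + 1.9·4)s + 1.9·35.5 = 0.
That is s² + 8.7s + 67.45 = 0, so ω_n = 8.213 rad/s and ζ = 8.7/(2·8.213) = 0.5297.

ζ = 0.53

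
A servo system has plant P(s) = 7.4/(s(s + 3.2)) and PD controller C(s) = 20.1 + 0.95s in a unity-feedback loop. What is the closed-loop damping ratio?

Forward path: (20.1 + 0.95s)·7.4/(s(s+3.2)). The closed-loop characteristic equation is s² + (3.2 + 7.4·0.95)s + 7.4·20.1 = 0.
That is s² + 10.23s + 148.7 = 0, so ω_n = 12.2 rad/s and ζ = 10.23/(2·12.2) = 0.4194.

ζ = 0.419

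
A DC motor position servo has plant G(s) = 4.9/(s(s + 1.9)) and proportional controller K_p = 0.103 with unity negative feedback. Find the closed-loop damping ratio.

1 + K_p·G(s) = 0 gives s² + 1.9s + 0.5047 = 0.
So ω_n² = 0.5047 ⇒ ω_n = 0.7104 rad/s, and ζ = 1.9/(2ω_n) = 1.34.

ζ = 1.34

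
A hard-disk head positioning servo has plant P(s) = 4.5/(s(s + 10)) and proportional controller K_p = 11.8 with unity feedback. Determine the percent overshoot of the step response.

5.17%

From 1 + K_pP(s) = 0: s² + 10s + 53.1 = 0 ⇒ ω_n = 7.287, ζ = 0.6862.
%OS = 100·exp(−πζ/√(1−ζ²)) = 100·exp(−π·0.6862/√0.5292) = 5.17%.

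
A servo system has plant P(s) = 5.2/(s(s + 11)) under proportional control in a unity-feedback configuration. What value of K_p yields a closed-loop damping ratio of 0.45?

Closed-loop characteristic equation: s² + 11s + K_p·5.2 = 0.
So ω_n = √(5.2K_p) and 2ζω_n = 11, giving ζ = 11/(2√(5.2K_p)).
Setting ζ = 0.45: √(5.2K_p) = 11/(2·0.45) = 12.22, so K_p = 149.4/5.2 = 28.7.

K_p = 28.7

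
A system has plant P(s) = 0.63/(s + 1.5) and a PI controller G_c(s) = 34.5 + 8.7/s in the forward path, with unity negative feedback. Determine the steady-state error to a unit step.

The open loop G_c(s)P(s) has a pole at the origin (type 1), so the static position error constant is infinite and e_ss = 1/(1+∞) = 0.

0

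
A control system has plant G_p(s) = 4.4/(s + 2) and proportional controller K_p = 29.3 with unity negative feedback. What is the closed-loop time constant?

τ = 0.00764 s

Closed-loop transfer function: T(s) = K_p·G_p(s)/(1 + K_p·G_p(s)) = 128.9/(s + 2 + 128.9) = 128.9/(s + 130.9).
Time constant τ = 1/130.9 = 0.00764 s.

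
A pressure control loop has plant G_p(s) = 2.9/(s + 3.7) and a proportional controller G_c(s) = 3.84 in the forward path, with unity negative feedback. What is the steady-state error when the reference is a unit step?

The loop is type 0. Static position error constant K_pos = G_c(0)·G_p(0) = 3.84·0.7838 = 3.01.
Steady-state error to a unit step: e_ss = 1/(1+K_pos) = 1/4.01 = 0.249.

0.249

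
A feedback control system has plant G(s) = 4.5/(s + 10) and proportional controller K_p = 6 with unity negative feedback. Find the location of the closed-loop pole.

Closed-loop transfer function: T(s) = K_p·G(s)/(1 + K_p·G(s)) = 27/(s + 10 + 27) = 27/(s + 37).
The closed-loop pole is at s = −37.

s = -37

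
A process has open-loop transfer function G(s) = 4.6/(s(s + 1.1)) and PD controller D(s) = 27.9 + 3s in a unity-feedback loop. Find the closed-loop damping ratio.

ζ = 0.658

Forward path: (27.9 + 3s)·4.6/(s(s+1.1)). The closed-loop characteristic equation is s² + (1.1 + 4.6·3)s + 4.6·27.9 = 0.
That is s² + 14.9s + 128.3 = 0, so ω_n = 11.33 rad/s and ζ = 14.9/(2·11.33) = 0.6576.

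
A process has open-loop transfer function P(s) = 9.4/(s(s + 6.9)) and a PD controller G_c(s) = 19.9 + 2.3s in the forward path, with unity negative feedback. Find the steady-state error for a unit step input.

The open loop G_c(s)P(s) has a pole at the origin (type 1), so the static position error constant is infinite and e_ss = 1/(1+∞) = 0.

0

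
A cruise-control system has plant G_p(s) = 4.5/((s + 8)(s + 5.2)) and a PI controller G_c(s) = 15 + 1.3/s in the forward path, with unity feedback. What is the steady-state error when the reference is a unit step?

0

The open loop G_c(s)G_p(s) has a pole at the origin (type 1), so the static position error constant is infinite and e_ss = 1/(1+∞) = 0.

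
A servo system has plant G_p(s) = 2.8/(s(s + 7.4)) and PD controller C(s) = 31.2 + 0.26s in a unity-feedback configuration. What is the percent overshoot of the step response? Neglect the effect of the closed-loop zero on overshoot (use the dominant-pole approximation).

21.9%

Forward path: (31.2 + 0.26s)·2.8/(s(s+7.4)). The closed-loop characteristic equation is s² + (7.4 + 2.8·0.26)s + 2.8·31.2 = 0.
That is s² + 8.128s + 87.36 = 0, so ω_n = 9.347 rad/s and ζ = 8.128/(2·9.347) = 0.4348.
%OS = 100·exp(−πζ/√(1−ζ²)) = 21.9%.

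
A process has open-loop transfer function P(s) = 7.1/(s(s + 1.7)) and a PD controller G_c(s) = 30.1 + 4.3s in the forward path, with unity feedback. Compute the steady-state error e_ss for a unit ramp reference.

The loop has one pole at the origin (type 1). Velocity error constant K_v = lim_{s→0} s·G_c(s)P(s) = 30.1·7.1/1.7 = 125.7.
Steady-state error to a unit ramp: e_ss = 1/K_v = 0.00795.

0.00795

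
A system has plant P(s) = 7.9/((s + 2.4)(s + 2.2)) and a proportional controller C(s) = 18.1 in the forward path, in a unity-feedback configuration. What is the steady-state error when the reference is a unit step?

The loop is type 0. Static position error constant K_pos = C(0)·P(0) = 18.1·1.496 = 27.08.
Steady-state error to a unit step: e_ss = 1/(1+K_pos) = 1/28.08 = 0.0356.

0.0356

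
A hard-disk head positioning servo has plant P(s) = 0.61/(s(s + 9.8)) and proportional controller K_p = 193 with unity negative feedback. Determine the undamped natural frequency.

ω_n = 10.9 rad/s

With unity feedback the closed-loop characteristic equation is s² + 9.8s + 193·0.61 = s² + 9.8s + 117.7 = 0.
So ω_n² = 117.7 ⇒ ω_n = 10.85 rad/s, and ζ = 9.8/(2ω_n) = 0.452.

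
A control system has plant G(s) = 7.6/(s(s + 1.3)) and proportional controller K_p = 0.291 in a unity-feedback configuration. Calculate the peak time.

T_p = 2.35 s

Closed-loop characteristic equation: s² + 1.3s + 2.212 = 0, so ω_n = 1.487 rad/s and ζ = 1.3/(2·1.487) = 0.4371.
Damped frequency ω_d = ω_n√(1−ζ²) = 1.338 rad/s, so peak time T_p = π/ω_d = 2.35 s.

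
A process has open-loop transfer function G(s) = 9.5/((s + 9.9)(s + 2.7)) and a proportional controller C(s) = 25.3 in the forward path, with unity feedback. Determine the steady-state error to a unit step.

The loop is type 0. Static position error constant K_pos = C(0)·G(0) = 25.3·0.3554 = 8.992.
Steady-state error to a unit step: e_ss = 1/(1+K_pos) = 1/9.992 = 0.1.

0.1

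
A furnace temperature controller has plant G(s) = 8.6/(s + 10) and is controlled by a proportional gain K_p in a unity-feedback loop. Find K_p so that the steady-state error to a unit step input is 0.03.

The loop is type 0, so e_ss(step) = 1/(1 + K_pos) with K_pos = K_p·G(0).
G(0) = 0.86. Require 1/(1 + K_p·0.86) = 0.03, so 1 + 0.86·K_p = 33.33.
K_p = (33.33 − 1)/0.86 = 37.6.

K_p = 37.6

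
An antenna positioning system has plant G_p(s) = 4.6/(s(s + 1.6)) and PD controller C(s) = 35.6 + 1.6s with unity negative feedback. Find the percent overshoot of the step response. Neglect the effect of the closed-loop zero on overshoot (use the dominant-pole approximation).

Forward path: (35.6 + 1.6s)·4.6/(s(s+1.6)). The closed-loop characteristic equation is s² + (1.6 + 4.6·1.6)s + 4.6·35.6 = 0.
That is s² + 8.96s + 163.8 = 0, so ω_n = 12.8 rad/s and ζ = 8.96/(2·12.8) = 0.3501.
%OS = 100·exp(−πζ/√(1−ζ²)) = 30.9%.

30.9%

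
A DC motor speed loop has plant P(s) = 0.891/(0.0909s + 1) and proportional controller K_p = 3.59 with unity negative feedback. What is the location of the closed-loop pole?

Closed loop: T(s) = K_p·P/(1+K_p·P) = 3.199/(0.0909s + 1 + 3.199), with pole at s = −(1 + 3.199)/0.0909 = −46.19.

s = -46.19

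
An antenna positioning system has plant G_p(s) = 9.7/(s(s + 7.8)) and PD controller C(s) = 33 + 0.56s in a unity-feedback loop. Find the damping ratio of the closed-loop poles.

Forward path: (33 + 0.56s)·9.7/(s(s+7.8)). The closed-loop characteristic equation is s² + (7.8 + 9.7·0.56)s + 9.7·33 = 0.
That is s² + 13.23s + 320.1 = 0, so ω_n = 17.89 rad/s and ζ = 13.23/(2·17.89) = 0.3698.

ζ = 0.37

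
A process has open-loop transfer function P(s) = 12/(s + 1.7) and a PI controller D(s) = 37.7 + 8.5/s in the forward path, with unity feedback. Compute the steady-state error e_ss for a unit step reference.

0

The open loop D(s)P(s) has a pole at the origin (type 1), so the static position error constant is infinite and e_ss = 1/(1+∞) = 0.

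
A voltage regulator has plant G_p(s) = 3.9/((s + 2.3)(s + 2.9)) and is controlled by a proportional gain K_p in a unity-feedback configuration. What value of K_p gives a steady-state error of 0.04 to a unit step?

K_p = 41

The loop is type 0, so e_ss(step) = 1/(1 + K_pos) with K_pos = K_p·G_p(0).
G_p(0) = 0.5847. Require 1/(1 + K_p·0.5847) = 0.04, so 1 + 0.5847·K_p = 25.
K_p = (25 − 1)/0.5847 = 41.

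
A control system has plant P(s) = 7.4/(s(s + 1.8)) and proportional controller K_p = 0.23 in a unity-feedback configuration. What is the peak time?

T_p = 3.33 s

The closed-loop denominator s² + 1.8s + 1.702 gives ω_n = √1.702 = 1.305 and ζ = 1.8/(2ω_n) = 0.6899.
Damped frequency ω_d = ω_n√(1−ζ²) = 0.9445 rad/s, so peak time T_p = π/ω_d = 3.33 s.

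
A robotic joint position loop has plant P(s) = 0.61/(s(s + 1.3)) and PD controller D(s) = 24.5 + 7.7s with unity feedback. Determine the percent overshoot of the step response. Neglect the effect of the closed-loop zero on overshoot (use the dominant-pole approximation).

Forward path: (24.5 + 7.7s)·0.61/(s(s+1.3)). The closed-loop characteristic equation is s² + (1.3 + 0.61·7.7)s + 0.61·24.5 = 0.
That is s² + 5.997s + 14.95 = 0, so ω_n = 3.866 rad/s and ζ = 5.997/(2·3.866) = 0.7756.
%OS = 100·exp(−πζ/√(1−ζ²)) = 2.11%.

2.11%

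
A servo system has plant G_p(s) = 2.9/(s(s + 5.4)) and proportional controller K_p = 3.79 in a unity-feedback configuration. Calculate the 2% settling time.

Closed-loop characteristic equation: s² + 5.4s + 10.99 = 0, so ω_n = 3.315 rad/s and ζ = 5.4/(2·3.315) = 0.8144.
2% settling time T_s ≈ 4/(ζω_n) = 4/2.7 = 1.48 s.

T_s ≈ 1.48 s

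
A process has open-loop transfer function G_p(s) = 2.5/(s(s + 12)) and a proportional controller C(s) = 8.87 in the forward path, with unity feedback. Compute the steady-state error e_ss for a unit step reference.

0

The open loop C(s)G_p(s) has a pole at the origin (type 1), so the static position error constant is infinite and e_ss = 1/(1+∞) = 0.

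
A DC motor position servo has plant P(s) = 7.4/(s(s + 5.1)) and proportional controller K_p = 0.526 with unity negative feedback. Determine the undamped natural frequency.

1 + K_p·P(s) = 0 gives s² + 5.1s + 3.892 = 0.
So ω_n² = 3.892 ⇒ ω_n = 1.973 rad/s, and ζ = 5.1/(2ω_n) = 1.29.

ω_n = 1.97 rad/s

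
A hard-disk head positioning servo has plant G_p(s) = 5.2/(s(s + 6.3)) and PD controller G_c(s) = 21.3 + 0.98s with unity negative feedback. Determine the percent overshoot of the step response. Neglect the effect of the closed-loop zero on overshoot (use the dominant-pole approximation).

Forward path: (21.3 + 0.98s)·5.2/(s(s+6.3)). The closed-loop characteristic equation is s² + (6.3 + 5.2·0.98)s + 5.2·21.3 = 0.
That is s² + 11.4s + 110.8 = 0, so ω_n = 10.52 rad/s and ζ = 11.4/(2·10.52) = 0.5414.
%OS = 100·exp(−πζ/√(1−ζ²)) = 13.2%.

13.2%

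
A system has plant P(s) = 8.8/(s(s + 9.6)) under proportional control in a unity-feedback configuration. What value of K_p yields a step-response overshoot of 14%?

K_p = 9.3

From %OS = 100·exp(−πζ/√(1−ζ²)) = 14%, ζ = −ln(0.14)/√(π²+ln²(0.14)) = 0.5305.
Characteristic equation s² + 9.6s + 8.8K_p = 0 gives ζ = 9.6/(2√(8.8K_p)).
Setting ζ = 0.5305: √(8.8K_p) = 9.6/(2·0.5305) = 9.048, so K_p = 81.87/8.8 = 9.3.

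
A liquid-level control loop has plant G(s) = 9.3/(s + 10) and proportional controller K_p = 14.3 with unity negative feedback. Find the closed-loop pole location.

s = -143

Closed-loop transfer function: T(s) = K_p·G(s)/(1 + K_p·G(s)) = 133/(s + 10 + 133) = 133/(s + 143).
The closed-loop pole is at s = −143.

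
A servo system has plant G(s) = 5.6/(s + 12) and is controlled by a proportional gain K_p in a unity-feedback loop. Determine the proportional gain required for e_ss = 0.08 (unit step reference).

K_p = 24.6

For a type-0 loop with proportional control, e_ss = 1/(1 + K_p·G(0)).
G(0) = 0.4667. Require 1/(1 + K_p·0.4667) = 0.08, so 1 + 0.4667·K_p = 12.5.
K_p = (12.5 − 1)/0.4667 = 24.6.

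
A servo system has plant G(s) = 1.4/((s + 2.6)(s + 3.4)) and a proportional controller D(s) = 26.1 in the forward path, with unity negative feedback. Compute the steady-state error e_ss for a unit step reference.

0.195

The loop is type 0. Static position error constant K_pos = D(0)·G(0) = 26.1·0.1584 = 4.133.
Steady-state error to a unit step: e_ss = 1/(1+K_pos) = 1/5.133 = 0.195.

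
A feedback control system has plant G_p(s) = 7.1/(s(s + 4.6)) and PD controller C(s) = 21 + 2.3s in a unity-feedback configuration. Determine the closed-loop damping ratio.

ζ = 0.857

Forward path: (21 + 2.3s)·7.1/(s(s+4.6)). The closed-loop characteristic equation is s² + (4.6 + 7.1·2.3)s + 7.1·21 = 0.
That is s² + 20.93s + 149.1 = 0, so ω_n = 12.21 rad/s and ζ = 20.93/(2·12.21) = 0.857.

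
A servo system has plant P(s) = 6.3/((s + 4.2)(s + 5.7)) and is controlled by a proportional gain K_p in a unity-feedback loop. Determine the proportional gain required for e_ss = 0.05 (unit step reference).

Steady-state error for a unit step on this type-0 loop is 1/(1 + K_p·P(0)).
P(0) = 0.2632. Require 1/(1 + K_p·0.2632) = 0.05, so 1 + 0.2632·K_p = 20.
K_p = (20 − 1)/0.2632 = 72.2.

K_p = 72.2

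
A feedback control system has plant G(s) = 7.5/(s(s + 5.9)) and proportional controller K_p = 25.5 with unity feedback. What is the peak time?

From 1 + K_pG(s) = 0: s² + 5.9s + 191.2 = 0 ⇒ ω_n = 13.83, ζ = 0.2133.
Damped frequency ω_d = ω_n√(1−ζ²) = 13.51 rad/s, so peak time T_p = π/ω_d = 0.233 s.

T_p = 0.233 s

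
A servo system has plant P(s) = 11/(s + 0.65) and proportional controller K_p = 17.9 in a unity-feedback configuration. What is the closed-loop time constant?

τ = 0.00506 s

Closed-loop transfer function: T(s) = K_p·P(s)/(1 + K_p·P(s)) = 196.9/(s + 0.65 + 196.9) = 196.9/(s + 197.5).
Time constant τ = 1/197.5 = 0.00506 s.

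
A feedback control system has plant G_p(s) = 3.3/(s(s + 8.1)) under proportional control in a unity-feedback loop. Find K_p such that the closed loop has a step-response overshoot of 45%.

K_p = 81.9

From %OS = 100·exp(−πζ/√(1−ζ²)) = 45%, ζ = −ln(0.45)/√(π²+ln²(0.45)) = 0.2463.
Characteristic equation s² + 8.1s + 3.3K_p = 0 gives ζ = 8.1/(2√(3.3K_p)).
Setting ζ = 0.2463: √(3.3K_p) = 8.1/(2·0.2463) = 16.44, so K_p = 270.3/3.3 = 81.9.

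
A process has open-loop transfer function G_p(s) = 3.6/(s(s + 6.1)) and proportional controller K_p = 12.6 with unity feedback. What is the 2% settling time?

T_s ≈ 1.31 s

The closed-loop denominator s² + 6.1s + 45.36 gives ω_n = √45.36 = 6.735 and ζ = 6.1/(2ω_n) = 0.4529.
2% settling time T_s ≈ 4/(ζω_n) = 4/3.05 = 1.31 s.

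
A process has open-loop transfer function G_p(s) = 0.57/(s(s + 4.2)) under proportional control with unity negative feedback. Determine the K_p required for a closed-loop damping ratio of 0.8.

Closed-loop characteristic equation: s² + 4.2s + K_p·0.57 = 0.
So ω_n = √(0.57K_p) and 2ζω_n = 4.2, giving ζ = 4.2/(2√(0.57K_p)).
Setting ζ = 0.8: √(0.57K_p) = 4.2/(2·0.8) = 2.625, so K_p = 6.891/0.57 = 12.1.

K_p = 12.1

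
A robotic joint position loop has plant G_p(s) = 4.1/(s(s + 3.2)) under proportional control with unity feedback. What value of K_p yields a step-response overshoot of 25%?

From %OS = 100·exp(−πζ/√(1−ζ²)) = 25%, ζ = −ln(0.25)/√(π²+ln²(0.25)) = 0.4037.
Characteristic equation s² + 3.2s + 4.1K_p = 0 gives ζ = 3.2/(2√(4.1K_p)).
Setting ζ = 0.4037: √(4.1K_p) = 3.2/(2·0.4037) = 3.963, so K_p = 15.71/4.1 = 3.83.

K_p = 3.83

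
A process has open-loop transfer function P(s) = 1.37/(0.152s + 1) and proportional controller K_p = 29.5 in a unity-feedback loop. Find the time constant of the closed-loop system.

τ = 0.00367 s

Closed loop: T(s) = K_p·P/(1+K_p·P) = 40.42/(0.152s + 1 + 40.42), with pole at s = −(1 + 40.42)/0.152 = −272.5.
Closed-loop time constant τ = 1/272.5 = 0.00367 s.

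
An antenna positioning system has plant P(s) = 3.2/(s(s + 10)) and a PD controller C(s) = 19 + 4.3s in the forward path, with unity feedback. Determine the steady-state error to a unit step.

The open loop C(s)P(s) has a pole at the origin (type 1), so the static position error constant is infinite and e_ss = 1/(1+∞) = 0.

0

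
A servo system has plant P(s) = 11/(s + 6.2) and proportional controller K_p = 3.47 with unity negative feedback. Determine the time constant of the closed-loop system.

Closed-loop transfer function: T(s) = K_p·P(s)/(1 + K_p·P(s)) = 38.17/(s + 6.2 + 38.17) = 38.17/(s + 44.37).
Time constant τ = 1/44.37 = 0.0225 s.

τ = 0.0225 s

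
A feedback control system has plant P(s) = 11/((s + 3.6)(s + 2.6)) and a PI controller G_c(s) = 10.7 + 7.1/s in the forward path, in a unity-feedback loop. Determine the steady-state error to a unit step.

The open loop G_c(s)P(s) has a pole at the origin (type 1), so the static position error constant is infinite and e_ss = 1/(1+∞) = 0.

0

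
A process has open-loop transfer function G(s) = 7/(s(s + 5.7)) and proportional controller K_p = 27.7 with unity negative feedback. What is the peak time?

T_p = 0.23 s

Closed-loop characteristic equation: s² + 5.7s + 193.9 = 0, so ω_n = 13.92 rad/s and ζ = 5.7/(2·13.92) = 0.2047.
Damped frequency ω_d = ω_n√(1−ζ²) = 13.63 rad/s, so peak time T_p = π/ω_d = 0.23 s.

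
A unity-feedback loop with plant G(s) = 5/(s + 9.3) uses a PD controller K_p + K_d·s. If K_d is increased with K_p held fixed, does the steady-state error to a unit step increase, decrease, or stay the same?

unchanged

K_d affects only the transient (the s-coefficient); the DC loop gain, and hence e_ss, depends only on K_p.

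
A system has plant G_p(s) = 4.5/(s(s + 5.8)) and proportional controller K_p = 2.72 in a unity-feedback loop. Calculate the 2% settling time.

Closed-loop characteristic equation: s² + 5.8s + 12.24 = 0, so ω_n = 3.499 rad/s and ζ = 5.8/(2·3.499) = 0.8289.
2% settling time T_s ≈ 4/(ζω_n) = 4/2.9 = 1.38 s.

T_s ≈ 1.38 s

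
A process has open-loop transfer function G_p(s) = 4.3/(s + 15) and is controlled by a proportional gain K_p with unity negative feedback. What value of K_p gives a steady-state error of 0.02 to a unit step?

For a type-0 loop with proportional control, e_ss = 1/(1 + K_p·G_p(0)).
G_p(0) = 0.2867. Require 1/(1 + K_p·0.2867) = 0.02, so 1 + 0.2867·K_p = 50.
K_p = (50 − 1)/0.2867 = 171.

K_p = 171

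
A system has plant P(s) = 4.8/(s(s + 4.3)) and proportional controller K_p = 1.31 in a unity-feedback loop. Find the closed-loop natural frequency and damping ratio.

1 + K_p·P(s) = 0 gives s² + 4.3s + 6.288 = 0.
So ω_n² = 6.288 ⇒ ω_n = 2.508 rad/s, and ζ = 4.3/(2ω_n) = 0.857.

ω_n = 2.51 rad/s, ζ = 0.857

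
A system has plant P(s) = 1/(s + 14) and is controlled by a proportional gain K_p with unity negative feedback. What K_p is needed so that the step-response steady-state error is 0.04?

The loop is type 0, so e_ss(step) = 1/(1 + K_pos) with K_pos = K_p·P(0).
P(0) = 0.07143. Require 1/(1 + K_p·0.07143) = 0.04, so 1 + 0.07143·K_p = 25.
K_p = (25 − 1)/0.07143 = 336.

K_p = 336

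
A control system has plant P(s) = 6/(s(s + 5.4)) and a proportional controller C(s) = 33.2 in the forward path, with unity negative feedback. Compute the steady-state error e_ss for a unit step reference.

0

The open loop C(s)P(s) has a pole at the origin (type 1), so the static position error constant is infinite and e_ss = 1/(1+∞) = 0.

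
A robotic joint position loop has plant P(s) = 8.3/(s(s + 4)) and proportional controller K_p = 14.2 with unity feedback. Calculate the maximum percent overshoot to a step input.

From 1 + K_pP(s) = 0: s² + 4s + 117.9 = 0 ⇒ ω_n = 10.86, ζ = 0.1842.
%OS = 100·exp(−πζ/√(1−ζ²)) = 100·exp(−π·0.1842/√0.9661) = 55.5%.

55.5%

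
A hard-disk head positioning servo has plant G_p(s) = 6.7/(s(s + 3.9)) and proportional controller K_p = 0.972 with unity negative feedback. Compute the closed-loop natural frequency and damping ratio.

The closed-loop denominator is s(s+3.9) + 0.972·6.7 = s² + 3.9s + 6.512.
Matching s² + 2ζω_n s + ω_n²: ω_n = √6.512 = 2.552 rad/s and 2ζω_n = 3.9, so ζ = 3.9/(2·2.552) = 0.764.

ω_n = 2.55 rad/s, ζ = 0.764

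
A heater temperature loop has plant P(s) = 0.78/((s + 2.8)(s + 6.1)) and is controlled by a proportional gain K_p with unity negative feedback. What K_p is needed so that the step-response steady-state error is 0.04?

K_p = 526

The loop is type 0, so e_ss(step) = 1/(1 + K_pos) with K_pos = K_p·P(0).
P(0) = 0.04567. Require 1/(1 + K_p·0.04567) = 0.04, so 1 + 0.04567·K_p = 25.
K_p = (25 − 1)/0.04567 = 526.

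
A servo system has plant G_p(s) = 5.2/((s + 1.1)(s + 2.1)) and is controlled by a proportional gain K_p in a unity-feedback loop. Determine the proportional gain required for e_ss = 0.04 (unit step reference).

Steady-state error for a unit step on this type-0 loop is 1/(1 + K_p·G_p(0)).
G_p(0) = 2.251. Require 1/(1 + K_p·2.251) = 0.04, so 1 + 2.251·K_p = 25.
K_p = (25 − 1)/2.251 = 10.7.

K_p = 10.7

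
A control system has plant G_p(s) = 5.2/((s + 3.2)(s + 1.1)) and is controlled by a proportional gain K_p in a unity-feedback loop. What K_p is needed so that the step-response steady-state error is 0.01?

Steady-state error for a unit step on this type-0 loop is 1/(1 + K_p·G_p(0)).
G_p(0) = 1.477. Require 1/(1 + K_p·1.477) = 0.01, so 1 + 1.477·K_p = 100.
K_p = (100 − 1)/1.477 = 67.

K_p = 67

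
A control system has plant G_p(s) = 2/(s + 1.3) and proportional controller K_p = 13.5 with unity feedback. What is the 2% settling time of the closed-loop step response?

Closed-loop transfer function: T(s) = K_p·G_p(s)/(1 + K_p·G_p(s)) = 27/(s + 1.3 + 27) = 27/(s + 28.3).
Time constant τ = 1/28.3 = 0.03534 s, so the 2% settling time is about 4τ = 0.141 s.

T_s ≈ 0.141 s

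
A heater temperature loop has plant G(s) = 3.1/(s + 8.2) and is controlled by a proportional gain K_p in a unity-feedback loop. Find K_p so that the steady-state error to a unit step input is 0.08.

K_p = 30.4

For a type-0 loop with proportional control, e_ss = 1/(1 + K_p·G(0)).
G(0) = 0.378. Require 1/(1 + K_p·0.378) = 0.08, so 1 + 0.378·K_p = 12.5.
K_p = (12.5 − 1)/0.378 = 30.4.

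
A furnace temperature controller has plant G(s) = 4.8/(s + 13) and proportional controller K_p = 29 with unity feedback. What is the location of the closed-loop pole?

Closed-loop transfer function: T(s) = K_p·G(s)/(1 + K_p·G(s)) = 139.2/(s + 13 + 139.2) = 139.2/(s + 152.2).
The closed-loop pole is at s = −152.2.

s = -152.2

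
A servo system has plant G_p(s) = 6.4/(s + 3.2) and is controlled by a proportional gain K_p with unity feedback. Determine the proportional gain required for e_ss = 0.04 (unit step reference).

K_p = 12

For a type-0 loop with proportional control, e_ss = 1/(1 + K_p·G_p(0)).
G_p(0) = 2. Require 1/(1 + K_p·2) = 0.04, so 1 + 2·K_p = 25.
K_p = (25 − 1)/2 = 12.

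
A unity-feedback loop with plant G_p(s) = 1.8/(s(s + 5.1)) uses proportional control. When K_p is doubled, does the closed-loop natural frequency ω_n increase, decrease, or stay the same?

ω_n = √(1.8·K_p), which grows with K_p.

increase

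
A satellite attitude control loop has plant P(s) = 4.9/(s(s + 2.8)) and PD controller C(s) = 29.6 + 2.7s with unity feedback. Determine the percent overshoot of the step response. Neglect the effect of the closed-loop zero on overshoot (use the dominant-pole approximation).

6.07%

Forward path: (29.6 + 2.7s)·4.9/(s(s+2.8)). The closed-loop characteristic equation is s² + (2.8 + 4.9·2.7)s + 4.9·29.6 = 0.
That is s² + 16.03s + 145 = 0, so ω_n = 12.04 rad/s and ζ = 16.03/(2·12.04) = 0.6655.
%OS = 100·exp(−πζ/√(1−ζ²)) = 6.07%.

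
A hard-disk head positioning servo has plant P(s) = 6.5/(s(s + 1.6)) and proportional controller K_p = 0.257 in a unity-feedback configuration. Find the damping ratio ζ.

ζ = 0.619

The closed-loop denominator is s(s+1.6) + 0.257·6.5 = s² + 1.6s + 1.671.
Matching s² + 2ζω_n s + ω_n²: ω_n = √1.671 = 1.292 rad/s and 2ζω_n = 1.6, so ζ = 1.6/(2·1.292) = 0.619.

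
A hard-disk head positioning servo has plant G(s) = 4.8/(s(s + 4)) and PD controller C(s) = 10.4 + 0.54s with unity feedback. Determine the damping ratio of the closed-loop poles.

Forward path: (10.4 + 0.54s)·4.8/(s(s+4)). The closed-loop characteristic equation is s² + (4 + 4.8·0.54)s + 4.8·10.4 = 0.
That is s² + 6.592s + 49.92 = 0, so ω_n = 7.065 rad/s and ζ = 6.592/(2·7.065) = 0.4665.

ζ = 0.466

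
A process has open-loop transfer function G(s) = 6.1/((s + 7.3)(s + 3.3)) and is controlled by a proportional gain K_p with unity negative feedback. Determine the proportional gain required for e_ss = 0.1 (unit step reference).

Steady-state error for a unit step on this type-0 loop is 1/(1 + K_p·G(0)).
G(0) = 0.2532. Require 1/(1 + K_p·0.2532) = 0.1, so 1 + 0.2532·K_p = 10.
K_p = (10 − 1)/0.2532 = 35.5.

K_p = 35.5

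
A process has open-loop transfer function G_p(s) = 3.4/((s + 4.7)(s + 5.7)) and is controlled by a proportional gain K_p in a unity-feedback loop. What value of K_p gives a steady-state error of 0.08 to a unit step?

K_p = 90.6

For a type-0 loop with proportional control, e_ss = 1/(1 + K_p·G_p(0)).
G_p(0) = 0.1269. Require 1/(1 + K_p·0.1269) = 0.08, so 1 + 0.1269·K_p = 12.5.
K_p = (12.5 − 1)/0.1269 = 90.6.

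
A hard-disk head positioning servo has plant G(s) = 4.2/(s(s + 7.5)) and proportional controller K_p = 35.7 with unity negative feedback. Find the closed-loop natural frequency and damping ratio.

1 + K_p·G(s) = 0 gives s² + 7.5s + 149.9 = 0.
Matching s² + 2ζω_n s + ω_n²: ω_n = √149.9 = 12.24 rad/s and 2ζω_n = 7.5, so ζ = 7.5/(2·12.24) = 0.306.

ω_n = 12.2 rad/s, ζ = 0.306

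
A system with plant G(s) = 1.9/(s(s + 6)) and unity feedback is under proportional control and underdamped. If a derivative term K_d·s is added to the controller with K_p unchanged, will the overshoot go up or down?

decrease

The derivative term adds K·K_d to the s-coefficient of the characteristic equation, raising 2ζω_n while ω_n is unchanged; ζ increases, so overshoot decreases.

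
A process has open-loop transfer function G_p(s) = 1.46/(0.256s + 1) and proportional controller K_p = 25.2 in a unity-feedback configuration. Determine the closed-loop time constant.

τ = 0.00677 s

Closed loop: T(s) = K_p·G_p/(1+K_p·G_p) = 36.79/(0.256s + 1 + 36.79), with pole at s = −(1 + 36.79)/0.256 = −147.6.
Closed-loop time constant τ = 1/147.6 = 0.00677 s.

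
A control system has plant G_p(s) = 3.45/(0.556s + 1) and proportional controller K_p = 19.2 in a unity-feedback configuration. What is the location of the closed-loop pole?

Closed loop: T(s) = K_p·G_p/(1+K_p·G_p) = 66.24/(0.556s + 1 + 66.24), with pole at s = −(1 + 66.24)/0.556 = −120.9.

s = -120.9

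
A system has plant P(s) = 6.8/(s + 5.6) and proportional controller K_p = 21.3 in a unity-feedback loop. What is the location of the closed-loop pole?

Closed-loop transfer function: T(s) = K_p·P(s)/(1 + K_p·P(s)) = 144.8/(s + 5.6 + 144.8) = 144.8/(s + 150.4).
The closed-loop pole is at s = −150.4.

s = -150.4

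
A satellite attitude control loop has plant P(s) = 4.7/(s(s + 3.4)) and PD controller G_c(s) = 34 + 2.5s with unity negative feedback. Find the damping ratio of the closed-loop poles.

Forward path: (34 + 2.5s)·4.7/(s(s+3.4)). The closed-loop characteristic equation is s² + (3.4 + 4.7·2.5)s + 4.7·34 = 0.
That is s² + 15.15s + 159.8 = 0, so ω_n = 12.64 rad/s and ζ = 15.15/(2·12.64) = 0.5992.

ζ = 0.599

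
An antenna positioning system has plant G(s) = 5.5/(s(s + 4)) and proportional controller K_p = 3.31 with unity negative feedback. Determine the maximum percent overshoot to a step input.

The closed-loop denominator s² + 4s + 18.21 gives ω_n = √18.21 = 4.267 and ζ = 4/(2ω_n) = 0.4687.
%OS = 100·exp(−πζ/√(1−ζ²)) = 100·exp(−π·0.4687/√0.7803) = 18.9%.

18.9%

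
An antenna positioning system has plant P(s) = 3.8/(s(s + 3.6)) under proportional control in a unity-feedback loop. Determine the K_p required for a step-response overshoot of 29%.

From %OS = 100·exp(−πζ/√(1−ζ²)) = 29%, ζ = −ln(0.29)/√(π²+ln²(0.29)) = 0.3666.
Characteristic equation s² + 3.6s + 3.8K_p = 0 gives ζ = 3.6/(2√(3.8K_p)).
Setting ζ = 0.3666: √(3.8K_p) = 3.6/(2·0.3666) = 4.91, so K_p = 24.11/3.8 = 6.34.

K_p = 6.34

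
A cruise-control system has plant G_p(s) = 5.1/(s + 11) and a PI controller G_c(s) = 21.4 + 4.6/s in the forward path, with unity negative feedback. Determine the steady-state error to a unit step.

0

The open loop G_c(s)G_p(s) has a pole at the origin (type 1), so the static position error constant is infinite and e_ss = 1/(1+∞) = 0.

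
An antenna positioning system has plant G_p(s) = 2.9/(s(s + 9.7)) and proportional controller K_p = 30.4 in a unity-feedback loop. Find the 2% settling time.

From 1 + K_pG_p(s) = 0: s² + 9.7s + 88.16 = 0 ⇒ ω_n = 9.389, ζ = 0.5165.
2% settling time T_s ≈ 4/(ζω_n) = 4/4.85 = 0.825 s.

T_s ≈ 0.825 s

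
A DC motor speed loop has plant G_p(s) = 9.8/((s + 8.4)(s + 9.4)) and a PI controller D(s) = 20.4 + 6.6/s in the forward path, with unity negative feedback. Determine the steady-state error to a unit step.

The open loop D(s)G_p(s) has a pole at the origin (type 1), so the static position error constant is infinite and e_ss = 1/(1+∞) = 0.

0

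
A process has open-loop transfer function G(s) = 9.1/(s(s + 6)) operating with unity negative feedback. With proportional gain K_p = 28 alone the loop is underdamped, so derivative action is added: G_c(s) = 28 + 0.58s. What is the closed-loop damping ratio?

Forward path: (28 + 0.58s)·9.1/(s(s+6)). The closed-loop characteristic equation is s² + (6 + 9.1·0.58)s + 9.1·28 = 0.
That is s² + 11.28s + 254.8 = 0, so ω_n = 15.96 rad/s and ζ = 11.28/(2·15.96) = 0.3533.

ζ = 0.353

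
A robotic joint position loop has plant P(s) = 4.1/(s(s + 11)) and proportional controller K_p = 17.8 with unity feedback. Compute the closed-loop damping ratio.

The closed-loop denominator is s(s+11) + 17.8·4.1 = s² + 11s + 72.98.
So ω_n² = 72.98 ⇒ ω_n = 8.543 rad/s, and ζ = 11/(2ω_n) = 0.644.

ζ = 0.644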